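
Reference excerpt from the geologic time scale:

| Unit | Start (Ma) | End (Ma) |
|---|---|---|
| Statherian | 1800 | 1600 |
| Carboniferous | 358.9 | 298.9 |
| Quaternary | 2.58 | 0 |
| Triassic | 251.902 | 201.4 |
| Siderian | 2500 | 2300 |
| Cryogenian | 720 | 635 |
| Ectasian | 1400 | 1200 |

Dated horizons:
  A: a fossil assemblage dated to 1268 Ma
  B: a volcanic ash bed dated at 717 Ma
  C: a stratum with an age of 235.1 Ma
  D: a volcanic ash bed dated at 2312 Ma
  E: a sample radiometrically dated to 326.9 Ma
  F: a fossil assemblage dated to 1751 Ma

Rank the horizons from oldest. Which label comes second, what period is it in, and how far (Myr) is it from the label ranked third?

Larger Ma means older, so oldest first: D 2312 > F 1751 > A 1268 > B 717 > E 326.9 > C 235.1.
Counting 2 along gives F (1751 Ma); the excerpt puts that inside the Statherian, 1800–1600 Ma.
Next in line is A (1268 Ma), and 1751 − 1268 = 483 Myr.

F, in the Statherian; 483 million years to A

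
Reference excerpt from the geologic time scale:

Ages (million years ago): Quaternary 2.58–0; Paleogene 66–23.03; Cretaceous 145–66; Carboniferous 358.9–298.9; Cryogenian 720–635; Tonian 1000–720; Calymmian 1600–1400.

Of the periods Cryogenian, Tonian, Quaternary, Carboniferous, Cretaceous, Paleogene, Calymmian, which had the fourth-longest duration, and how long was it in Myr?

Start − end for each: Cryogenian 720 − 635 = 85; Tonian 1000 − 720 = 280; Quaternary 2.58 − 0 = 2.58; Carboniferous 358.9 − 298.9 = 60; Cretaceous 145 − 66 = 79; Paleogene 66 − 23.03 = 42.97; Calymmian 1600 − 1400 = 200.
Ranking these from longest: Tonian > Calymmian > Cryogenian > Cretaceous > Carboniferous > Paleogene > Quaternary.
Position 4 in that ranking is Cretaceous, which lasted 79 Myr.

Cretaceous, 79 million years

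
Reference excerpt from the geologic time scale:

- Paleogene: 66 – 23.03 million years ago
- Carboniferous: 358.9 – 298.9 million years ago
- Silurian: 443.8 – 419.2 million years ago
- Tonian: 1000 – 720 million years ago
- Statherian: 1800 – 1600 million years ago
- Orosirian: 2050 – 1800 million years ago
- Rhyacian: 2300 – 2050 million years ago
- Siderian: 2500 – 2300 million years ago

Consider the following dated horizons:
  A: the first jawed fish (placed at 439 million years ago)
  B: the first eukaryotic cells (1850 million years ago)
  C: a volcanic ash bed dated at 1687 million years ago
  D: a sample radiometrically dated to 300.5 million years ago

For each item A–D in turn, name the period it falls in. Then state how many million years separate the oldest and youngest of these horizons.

A — Silurian; B — Orosirian; C — Statherian; D — Carboniferous; span 1549.5 million years

Match each age against the start–end ranges in the excerpt: A = 439 Ma → Silurian (443.8–419.2); B = 1850 Ma → Orosirian (2050–1800); C = 1687 Ma → Statherian (1800–1600); D = 300.5 Ma → Carboniferous (358.9–298.9).
The largest age is 1850 Ma and the smallest is 300.5 Ma; their difference is 1549.5 Myr.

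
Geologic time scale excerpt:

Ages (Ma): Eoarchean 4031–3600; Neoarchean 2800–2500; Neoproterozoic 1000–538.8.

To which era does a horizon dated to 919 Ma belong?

Neoproterozoic

919 Ma lies between 1000 and 538.8 Ma, so it falls in the Neoproterozoic.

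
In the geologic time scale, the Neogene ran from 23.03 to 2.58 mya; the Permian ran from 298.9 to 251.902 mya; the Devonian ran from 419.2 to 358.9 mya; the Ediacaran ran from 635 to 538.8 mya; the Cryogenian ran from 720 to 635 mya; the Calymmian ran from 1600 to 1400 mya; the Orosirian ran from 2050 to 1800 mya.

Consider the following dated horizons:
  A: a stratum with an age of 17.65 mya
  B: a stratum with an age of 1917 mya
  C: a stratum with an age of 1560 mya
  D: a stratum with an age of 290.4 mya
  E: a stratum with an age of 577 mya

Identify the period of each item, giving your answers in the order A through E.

A — Neogene; B — Orosirian; C — Calymmian; D — Permian; E — Ediacaran

A: 17.65 Ma lies in 23.03–2.58 Ma, so Neogene.
B: 1917 Ma lies in 2050–1800 Ma, so Orosirian.
C: 1560 Ma lies in 1600–1400 Ma, so Calymmian.
D: 290.4 Ma lies in 298.9–251.902 Ma, so Permian.
E: 577 Ma lies in 635–538.8 Ma, so Ediacaran.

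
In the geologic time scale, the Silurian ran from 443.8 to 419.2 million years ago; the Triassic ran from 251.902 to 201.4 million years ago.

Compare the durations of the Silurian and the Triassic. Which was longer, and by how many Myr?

Triassic, by 25.902 million years

Silurian: 443.8 − 419.2 = 24.6 Myr.
Triassic: 251.902 − 201.4 = 50.502 Myr.
Difference: 50.502 − 24.6 = 25.902 Myr, so the Triassic was longer.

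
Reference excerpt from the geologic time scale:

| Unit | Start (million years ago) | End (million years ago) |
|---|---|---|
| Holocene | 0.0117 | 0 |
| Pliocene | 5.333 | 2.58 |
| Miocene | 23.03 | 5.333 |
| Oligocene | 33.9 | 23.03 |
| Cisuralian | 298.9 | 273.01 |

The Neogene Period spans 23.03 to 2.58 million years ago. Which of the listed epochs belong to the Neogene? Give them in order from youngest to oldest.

Epochs with both bounds inside 23.03–2.58 Ma: Pliocene (5.333–2.58), Miocene (23.03–5.333).

Pliocene, Miocene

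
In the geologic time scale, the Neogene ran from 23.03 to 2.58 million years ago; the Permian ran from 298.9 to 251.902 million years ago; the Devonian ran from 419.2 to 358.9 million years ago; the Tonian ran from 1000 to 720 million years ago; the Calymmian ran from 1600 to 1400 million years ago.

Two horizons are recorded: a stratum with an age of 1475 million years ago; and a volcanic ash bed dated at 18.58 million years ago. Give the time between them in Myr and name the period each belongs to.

1456.42 million years apart; the first in the Calymmian, the second in the Neogene

Elapsed time: 1475 − 18.58 = 1456.42 Myr.
1475 Ma lies within 1600–1400 Ma: Calymmian.
18.58 Ma lies within 23.03–2.58 Ma: Neogene.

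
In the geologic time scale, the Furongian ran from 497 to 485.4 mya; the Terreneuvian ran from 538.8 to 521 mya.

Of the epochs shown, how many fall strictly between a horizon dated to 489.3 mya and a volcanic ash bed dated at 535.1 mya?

Checking each listed span, none has both start < 535.1 Ma and end > 489.3 Ma — every epoch straddles one of the two dates or lies outside them — so the count is 0.

0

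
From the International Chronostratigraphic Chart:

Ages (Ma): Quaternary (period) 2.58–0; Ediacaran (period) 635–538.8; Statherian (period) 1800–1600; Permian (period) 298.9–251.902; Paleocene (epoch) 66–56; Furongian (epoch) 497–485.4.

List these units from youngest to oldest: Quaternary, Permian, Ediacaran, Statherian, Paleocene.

Sorting by start age (ascending Ma, since larger Ma = older): Quaternary start 2.58, Paleocene start 66, Permian start 298.9, Ediacaran start 635, Statherian start 1800.

Quaternary, Paleocene, Permian, Ediacaran, Statherian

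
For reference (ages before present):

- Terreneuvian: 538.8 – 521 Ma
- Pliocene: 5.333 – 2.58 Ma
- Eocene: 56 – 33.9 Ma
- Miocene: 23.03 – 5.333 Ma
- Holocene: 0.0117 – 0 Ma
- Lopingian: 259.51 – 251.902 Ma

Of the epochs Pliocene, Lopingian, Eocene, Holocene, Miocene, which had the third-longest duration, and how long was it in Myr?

Start − end for each: Pliocene 5.333 − 2.58 = 2.753; Lopingian 259.51 − 251.902 = 7.608; Eocene 56 − 33.9 = 22.1; Holocene 0.0117 − 0 = 0.0117; Miocene 23.03 − 5.333 = 17.697.
Ranking these from longest: Eocene > Miocene > Lopingian > Pliocene > Holocene.
Position 3 in that ranking is Lopingian, which lasted 7.608 Myr.

Lopingian, 7.608 million years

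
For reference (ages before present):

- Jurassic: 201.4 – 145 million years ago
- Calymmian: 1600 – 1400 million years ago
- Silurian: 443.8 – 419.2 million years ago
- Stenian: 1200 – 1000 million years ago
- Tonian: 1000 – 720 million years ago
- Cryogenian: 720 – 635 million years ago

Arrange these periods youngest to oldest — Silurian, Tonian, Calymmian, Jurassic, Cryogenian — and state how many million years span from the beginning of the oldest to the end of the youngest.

From the excerpt: Silurian 443.8–419.2; Tonian 1000–720; Calymmian 1600–1400; Jurassic 201.4–145; Cryogenian 720–635 (Ma).
Larger Ma is earlier, so the oldest is Calymmian and the youngest is Jurassic; youngest to oldest: Jurassic, Silurian, Cryogenian, Tonian, Calymmian.
Oldest start 1600 minus youngest end 145 gives 1455 Myr overall.

Jurassic → Silurian → Cryogenian → Tonian → Calymmian; total span 1455 Myr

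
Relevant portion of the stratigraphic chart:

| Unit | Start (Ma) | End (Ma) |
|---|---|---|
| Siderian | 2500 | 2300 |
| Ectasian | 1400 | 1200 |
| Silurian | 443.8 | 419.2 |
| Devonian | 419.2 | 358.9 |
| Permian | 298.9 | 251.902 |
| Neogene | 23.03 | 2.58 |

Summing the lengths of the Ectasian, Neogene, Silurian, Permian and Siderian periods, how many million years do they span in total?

Duration is start − end for each: (1400 − 1200) + (23.03 − 2.58) + (443.8 − 419.2) + (298.9 − 251.902) + (2500 − 2300).
That is 200 + 20.45 + 24.6 + 46.998 + 200, which totals 492.048 million years.

492.048 million years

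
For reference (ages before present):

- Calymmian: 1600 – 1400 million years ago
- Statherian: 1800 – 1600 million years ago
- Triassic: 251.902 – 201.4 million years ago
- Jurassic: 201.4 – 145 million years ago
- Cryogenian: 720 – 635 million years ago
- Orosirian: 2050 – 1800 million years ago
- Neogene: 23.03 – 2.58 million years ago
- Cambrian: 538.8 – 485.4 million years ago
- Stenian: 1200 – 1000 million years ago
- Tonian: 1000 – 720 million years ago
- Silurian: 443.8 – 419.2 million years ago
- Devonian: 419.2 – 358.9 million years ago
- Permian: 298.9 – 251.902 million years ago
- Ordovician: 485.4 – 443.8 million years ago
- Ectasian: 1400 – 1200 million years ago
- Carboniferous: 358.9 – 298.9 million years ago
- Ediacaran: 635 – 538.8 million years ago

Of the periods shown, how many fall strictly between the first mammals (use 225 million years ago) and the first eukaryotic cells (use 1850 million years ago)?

1850 Ma sits inside the Orosirian (2050–1800) and 225 Ma inside the Triassic (251.902–201.4); neither of those is wholly between the two dates.
The listed periods lying completely between them are Statherian, Calymmian, Ectasian, Stenian, Tonian, Cryogenian, Ediacaran, Cambrian, Ordovician, Silurian, Devonian, Carboniferous, Permian — 13 in all.

13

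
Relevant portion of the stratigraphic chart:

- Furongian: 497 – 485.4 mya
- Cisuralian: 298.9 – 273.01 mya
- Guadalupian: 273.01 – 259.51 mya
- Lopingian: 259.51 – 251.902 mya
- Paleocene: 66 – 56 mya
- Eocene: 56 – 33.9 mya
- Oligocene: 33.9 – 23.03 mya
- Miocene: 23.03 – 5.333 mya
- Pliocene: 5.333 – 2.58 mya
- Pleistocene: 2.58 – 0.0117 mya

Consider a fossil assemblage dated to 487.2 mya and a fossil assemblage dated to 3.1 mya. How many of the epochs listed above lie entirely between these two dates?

487.2 Ma sits inside the Furongian (497–485.4) and 3.1 Ma inside the Pliocene (5.333–2.58); neither of those is wholly between the two dates.
The listed epochs lying completely between them are Cisuralian, Guadalupian, Lopingian, Paleocene, Eocene, Oligocene, Miocene — 7 in all.

7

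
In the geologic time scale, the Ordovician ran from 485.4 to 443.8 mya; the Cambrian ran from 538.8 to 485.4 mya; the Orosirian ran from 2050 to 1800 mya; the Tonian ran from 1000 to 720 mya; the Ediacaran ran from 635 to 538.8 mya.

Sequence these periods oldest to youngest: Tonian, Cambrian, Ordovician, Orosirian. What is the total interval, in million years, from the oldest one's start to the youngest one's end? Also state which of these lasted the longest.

Orosirian, Tonian, Cambrian, Ordovician; total span 1606.2 Myr; longest is Tonian

From the excerpt: Tonian 1000–720; Cambrian 538.8–485.4; Ordovician 485.4–443.8; Orosirian 2050–1800 (Ma).
Larger Ma is earlier, so the oldest is Orosirian and the youngest is Ordovician; oldest to youngest: Orosirian, Tonian, Cambrian, Ordovician.
Oldest start 2050 minus youngest end 443.8 gives 1606.2 Myr overall.
Individual lengths (start − end): Orosirian 250; Ordovician 41.6; Cambrian 53.4; Tonian 280. The largest is Tonian at 280 Myr.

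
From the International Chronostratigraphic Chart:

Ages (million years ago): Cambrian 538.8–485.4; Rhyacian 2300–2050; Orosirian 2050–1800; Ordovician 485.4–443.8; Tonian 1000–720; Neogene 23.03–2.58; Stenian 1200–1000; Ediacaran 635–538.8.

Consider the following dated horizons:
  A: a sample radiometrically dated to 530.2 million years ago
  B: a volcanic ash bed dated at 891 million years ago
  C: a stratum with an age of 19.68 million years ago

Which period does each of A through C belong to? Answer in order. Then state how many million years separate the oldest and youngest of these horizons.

A — Cambrian; B — Tonian; C — Neogene; span 871.32 million years

Match each age against the start–end ranges in the excerpt: A = 530.2 Ma → Cambrian (538.8–485.4); B = 891 Ma → Tonian (1000–720); C = 19.68 Ma → Neogene (23.03–2.58).
The largest age is 891 Ma and the smallest is 19.68 Ma; their difference is 871.32 Myr.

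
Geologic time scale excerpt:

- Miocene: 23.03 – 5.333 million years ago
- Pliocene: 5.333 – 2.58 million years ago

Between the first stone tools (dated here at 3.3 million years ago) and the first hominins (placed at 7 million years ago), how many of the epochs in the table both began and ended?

0

Checking each listed span, none has both start < 7 Ma and end > 3.3 Ma — every epoch straddles one of the two dates or lies outside them — so the count is 0.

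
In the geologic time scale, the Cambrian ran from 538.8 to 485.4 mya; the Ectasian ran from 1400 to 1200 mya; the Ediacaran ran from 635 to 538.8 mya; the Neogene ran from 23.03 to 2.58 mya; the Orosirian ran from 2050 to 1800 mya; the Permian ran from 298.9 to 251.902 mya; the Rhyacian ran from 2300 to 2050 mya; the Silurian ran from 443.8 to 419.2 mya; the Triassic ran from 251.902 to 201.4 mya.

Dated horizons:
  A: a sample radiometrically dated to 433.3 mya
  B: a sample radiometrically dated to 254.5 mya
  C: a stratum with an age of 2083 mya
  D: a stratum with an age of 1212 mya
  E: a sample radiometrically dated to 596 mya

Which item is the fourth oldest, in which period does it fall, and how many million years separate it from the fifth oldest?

Sorted oldest-first by Ma: C (2083), D (1212), E (596), A (433.3), B (254.5).
The fourth oldest is A at 433.3 Ma, which lies in 443.8–419.2 Ma: the Silurian.
The fifth oldest is B at 254.5 Ma; separation = |433.3 − 254.5| = 178.8 Myr.

A, in the Silurian; 178.8 million years to B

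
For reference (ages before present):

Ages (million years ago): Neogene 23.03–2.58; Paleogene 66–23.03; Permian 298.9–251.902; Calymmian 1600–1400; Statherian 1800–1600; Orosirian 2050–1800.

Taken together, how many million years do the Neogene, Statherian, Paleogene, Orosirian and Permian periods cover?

560.418 million years

Duration is start − end for each: (23.03 − 2.58) + (1800 − 1600) + (66 − 23.03) + (2050 − 1800) + (298.9 − 251.902).
That is 20.45 + 200 + 42.97 + 250 + 46.998, which totals 560.418 million years.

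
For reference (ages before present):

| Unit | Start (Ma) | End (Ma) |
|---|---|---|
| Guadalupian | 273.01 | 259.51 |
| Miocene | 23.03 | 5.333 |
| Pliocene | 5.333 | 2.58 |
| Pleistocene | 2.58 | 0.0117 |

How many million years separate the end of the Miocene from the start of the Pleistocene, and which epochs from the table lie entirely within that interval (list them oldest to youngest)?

The Miocene closes at 5.333 Ma and the Pleistocene opens at 2.58 Ma, so the interval is 5.333 − 2.58 = 2.753 Myr.
An epoch fits inside if it starts at or after 5.333 Ma and ends at or before 2.58 Ma; oldest first that gives Pliocene.

2.753 million years; Pliocene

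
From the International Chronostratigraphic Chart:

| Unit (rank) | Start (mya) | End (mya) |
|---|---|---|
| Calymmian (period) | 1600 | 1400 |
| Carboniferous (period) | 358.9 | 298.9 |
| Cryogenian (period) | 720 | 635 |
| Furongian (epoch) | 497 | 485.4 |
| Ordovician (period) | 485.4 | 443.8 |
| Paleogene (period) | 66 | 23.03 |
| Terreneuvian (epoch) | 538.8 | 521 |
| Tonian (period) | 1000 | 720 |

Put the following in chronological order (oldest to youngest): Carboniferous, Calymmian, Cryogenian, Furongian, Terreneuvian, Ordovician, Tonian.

Calymmian → Tonian → Cryogenian → Terreneuvian → Furongian → Ordovician → Carboniferous

The oldest of these is Calymmian (starts 1600 Ma) and the youngest is Carboniferous (ends 298.9 Ma).
In between, by decreasing start age: Tonian (1000), Cryogenian (720), Terreneuvian (538.8), Furongian (497), Ordovician (485.4).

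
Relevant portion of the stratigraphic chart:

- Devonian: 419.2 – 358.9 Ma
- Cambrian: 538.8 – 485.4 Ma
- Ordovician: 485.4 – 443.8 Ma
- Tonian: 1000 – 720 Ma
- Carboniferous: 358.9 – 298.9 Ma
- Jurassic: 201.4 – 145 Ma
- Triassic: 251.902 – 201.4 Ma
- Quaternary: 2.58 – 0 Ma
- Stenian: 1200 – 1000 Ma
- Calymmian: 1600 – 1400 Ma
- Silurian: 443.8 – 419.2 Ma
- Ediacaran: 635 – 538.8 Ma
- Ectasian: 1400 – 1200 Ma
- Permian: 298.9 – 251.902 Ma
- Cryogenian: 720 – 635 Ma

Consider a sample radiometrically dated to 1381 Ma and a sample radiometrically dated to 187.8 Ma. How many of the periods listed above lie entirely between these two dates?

11

The older date is 1381 Ma and the younger is 187.8 Ma.
Periods with start < 1381 and end > 187.8 Ma: Stenian (1200–1000), Tonian (1000–720), Cryogenian (720–635), Ediacaran (635–538.8), Cambrian (538.8–485.4), Ordovician (485.4–443.8), Silurian (443.8–419.2), Devonian (419.2–358.9), Carboniferous (358.9–298.9), Permian (298.9–251.902), Triassic (251.902–201.4).
That is 11 complete periods.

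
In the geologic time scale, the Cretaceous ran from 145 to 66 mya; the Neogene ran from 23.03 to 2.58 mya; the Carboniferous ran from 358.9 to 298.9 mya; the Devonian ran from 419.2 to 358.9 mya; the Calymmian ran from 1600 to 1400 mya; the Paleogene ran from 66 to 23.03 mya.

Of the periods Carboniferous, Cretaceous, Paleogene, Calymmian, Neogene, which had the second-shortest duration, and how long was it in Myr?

Start − end for each: Carboniferous 358.9 − 298.9 = 60; Cretaceous 145 − 66 = 79; Paleogene 66 − 23.03 = 42.97; Calymmian 1600 − 1400 = 200; Neogene 23.03 − 2.58 = 20.45.
Ranking these from shortest: Neogene < Paleogene < Carboniferous < Cretaceous < Calymmian.
Position 2 in that ranking is Paleogene, which lasted 42.97 Myr.

Paleogene, 42.97 million years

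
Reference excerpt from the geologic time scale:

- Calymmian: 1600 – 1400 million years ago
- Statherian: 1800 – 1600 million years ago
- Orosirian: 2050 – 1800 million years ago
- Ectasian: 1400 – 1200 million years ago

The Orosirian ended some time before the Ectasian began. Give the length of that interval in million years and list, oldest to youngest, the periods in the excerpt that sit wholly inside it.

400 million years; Statherian, Calymmian

End of Orosirian = 1800 Ma; start of Ectasian = 1400 Ma.
Gap = 1800 − 1400 = 400 Myr.
Periods wholly inside 1800–1400 Ma: Statherian (1800–1600), Calymmian (1600–1400).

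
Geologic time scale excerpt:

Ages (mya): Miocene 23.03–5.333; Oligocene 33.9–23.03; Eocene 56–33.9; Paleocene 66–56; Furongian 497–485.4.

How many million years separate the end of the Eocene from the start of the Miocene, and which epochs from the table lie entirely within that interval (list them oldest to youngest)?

End of Eocene = 33.9 Ma; start of Miocene = 23.03 Ma.
Gap = 33.9 − 23.03 = 10.87 Myr.
Epochs wholly inside 33.9–23.03 Ma: Oligocene (33.9–23.03).

10.87 million years; Oligocene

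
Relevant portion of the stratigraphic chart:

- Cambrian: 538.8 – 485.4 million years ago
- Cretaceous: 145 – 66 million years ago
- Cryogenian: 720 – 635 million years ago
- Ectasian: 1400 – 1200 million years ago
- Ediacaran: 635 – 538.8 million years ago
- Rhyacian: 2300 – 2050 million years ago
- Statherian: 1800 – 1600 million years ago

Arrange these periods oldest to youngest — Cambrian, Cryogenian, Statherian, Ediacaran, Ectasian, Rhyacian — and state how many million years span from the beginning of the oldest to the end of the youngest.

Start ages (Ma): Rhyacian 2300, Statherian 1800, Ectasian 1400, Cryogenian 720, Ediacaran 635, Cambrian 538.8.
Ordered oldest to youngest: Rhyacian, Statherian, Ectasian, Cryogenian, Ediacaran, Cambrian.
Span = 2300 − 485.4 = 1814.6 Myr.

Rhyacian, Statherian, Ectasian, Cryogenian, Ediacaran, Cambrian; total span 1814.6 Myr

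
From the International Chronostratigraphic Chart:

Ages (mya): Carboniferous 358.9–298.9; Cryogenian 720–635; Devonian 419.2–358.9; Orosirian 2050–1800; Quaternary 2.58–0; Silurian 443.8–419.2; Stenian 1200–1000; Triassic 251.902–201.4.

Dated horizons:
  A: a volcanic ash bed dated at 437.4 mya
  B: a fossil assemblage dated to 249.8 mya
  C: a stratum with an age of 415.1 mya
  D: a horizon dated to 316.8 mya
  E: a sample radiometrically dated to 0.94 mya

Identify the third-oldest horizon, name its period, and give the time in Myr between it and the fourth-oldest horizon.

Sorted oldest-first by Ma: A (437.4), C (415.1), D (316.8), B (249.8), E (0.94).
The third oldest is D at 316.8 Ma, which lies in 358.9–298.9 Ma: the Carboniferous.
The fourth oldest is B at 249.8 Ma; separation = |316.8 − 249.8| = 67 Myr.

D, in the Carboniferous; 67 million years to B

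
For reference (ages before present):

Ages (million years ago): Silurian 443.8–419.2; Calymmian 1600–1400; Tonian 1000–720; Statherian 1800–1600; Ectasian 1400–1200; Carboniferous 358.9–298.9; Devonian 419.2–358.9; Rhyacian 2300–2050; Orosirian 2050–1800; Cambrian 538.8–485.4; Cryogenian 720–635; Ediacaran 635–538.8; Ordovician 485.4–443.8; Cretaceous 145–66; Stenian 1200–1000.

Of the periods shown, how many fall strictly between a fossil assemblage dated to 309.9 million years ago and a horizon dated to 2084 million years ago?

2084 Ma sits inside the Rhyacian (2300–2050) and 309.9 Ma inside the Carboniferous (358.9–298.9); neither of those is wholly between the two dates.
The listed periods lying completely between them are Orosirian, Statherian, Calymmian, Ectasian, Stenian, Tonian, Cryogenian, Ediacaran, Cambrian, Ordovician, Silurian, Devonian — 12 in all.

12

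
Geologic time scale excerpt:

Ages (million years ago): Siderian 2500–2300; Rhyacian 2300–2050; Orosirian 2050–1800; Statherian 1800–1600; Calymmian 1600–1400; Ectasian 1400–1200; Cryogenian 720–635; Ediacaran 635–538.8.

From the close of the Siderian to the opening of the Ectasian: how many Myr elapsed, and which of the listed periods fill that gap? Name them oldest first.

The Siderian closes at 2300 Ma and the Ectasian opens at 1400 Ma, so the interval is 2300 − 1400 = 900 Myr.
A period fits inside if it starts at or after 2300 Ma and ends at or before 1400 Ma; oldest first that gives Rhyacian, Orosirian, Statherian, Calymmian.

900 million years; Rhyacian, Orosirian, Statherian, Calymmian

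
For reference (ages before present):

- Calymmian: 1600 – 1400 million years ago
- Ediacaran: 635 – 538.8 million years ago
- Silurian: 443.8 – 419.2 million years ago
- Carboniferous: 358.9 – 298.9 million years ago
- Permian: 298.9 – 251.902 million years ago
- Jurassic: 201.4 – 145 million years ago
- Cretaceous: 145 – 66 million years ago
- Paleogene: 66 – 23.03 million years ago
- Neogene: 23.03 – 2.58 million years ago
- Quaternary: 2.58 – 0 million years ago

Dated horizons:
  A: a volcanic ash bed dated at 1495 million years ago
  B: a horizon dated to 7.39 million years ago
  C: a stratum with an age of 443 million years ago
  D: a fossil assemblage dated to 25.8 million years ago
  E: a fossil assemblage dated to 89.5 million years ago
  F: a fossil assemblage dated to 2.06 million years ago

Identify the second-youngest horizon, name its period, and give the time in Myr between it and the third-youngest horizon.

B, in the Neogene; 18.41 million years to D

Smaller Ma means younger, so youngest first: F 2.06 < B 7.39 < D 25.8 < E 89.5 < C 443 < A 1495.
Counting 2 along gives B (7.39 Ma); the excerpt puts that inside the Neogene, 23.03–2.58 Ma.
Next in line is D (25.8 Ma), and 25.8 − 7.39 = 18.41 Myr.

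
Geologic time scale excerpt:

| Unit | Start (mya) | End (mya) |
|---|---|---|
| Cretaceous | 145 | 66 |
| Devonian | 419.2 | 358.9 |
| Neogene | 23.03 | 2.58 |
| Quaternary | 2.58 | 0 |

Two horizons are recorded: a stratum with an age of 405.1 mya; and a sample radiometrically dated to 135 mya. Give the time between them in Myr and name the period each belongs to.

Elapsed time: 405.1 − 135 = 270.1 Myr.
405.1 Ma lies within 419.2–358.9 Ma: Devonian.
135 Ma lies within 145–66 Ma: Cretaceous.

270.1 million years apart; the first in the Devonian, the second in the Cretaceous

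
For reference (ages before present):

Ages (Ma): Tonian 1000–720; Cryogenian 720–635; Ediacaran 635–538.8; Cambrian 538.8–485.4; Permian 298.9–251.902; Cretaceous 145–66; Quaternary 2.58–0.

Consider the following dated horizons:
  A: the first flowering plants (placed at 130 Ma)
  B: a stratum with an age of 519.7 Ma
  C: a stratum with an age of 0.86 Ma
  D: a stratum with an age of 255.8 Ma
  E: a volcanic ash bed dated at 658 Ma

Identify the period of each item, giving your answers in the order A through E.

Match each age against the start–end ranges in the excerpt: A = 130 Ma → Cretaceous (145–66); B = 519.7 Ma → Cambrian (538.8–485.4); C = 0.86 Ma → Quaternary (2.58–0); D = 255.8 Ma → Permian (298.9–251.902); E = 658 Ma → Cryogenian (720–635).

A — Cretaceous; B — Cambrian; C — Quaternary; D — Permian; E — Cryogenian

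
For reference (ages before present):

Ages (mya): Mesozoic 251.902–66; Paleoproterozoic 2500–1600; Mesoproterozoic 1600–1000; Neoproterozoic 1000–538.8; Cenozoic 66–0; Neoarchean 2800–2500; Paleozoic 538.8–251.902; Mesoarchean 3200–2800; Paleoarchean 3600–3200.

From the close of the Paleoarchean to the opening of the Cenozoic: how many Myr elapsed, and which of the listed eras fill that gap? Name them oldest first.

3134 million years; Mesoarchean, Neoarchean, Paleoproterozoic, Mesoproterozoic, Neoproterozoic, Paleozoic, Mesozoic

End of Paleoarchean = 3200 Ma; start of Cenozoic = 66 Ma.
Gap = 3200 − 66 = 3134 Myr.
Eras wholly inside 3200–66 Ma: Mesoarchean (3200–2800), Neoarchean (2800–2500), Paleoproterozoic (2500–1600), Mesoproterozoic (1600–1000), Neoproterozoic (1000–538.8), Paleozoic (538.8–251.902), Mesozoic (251.902–66).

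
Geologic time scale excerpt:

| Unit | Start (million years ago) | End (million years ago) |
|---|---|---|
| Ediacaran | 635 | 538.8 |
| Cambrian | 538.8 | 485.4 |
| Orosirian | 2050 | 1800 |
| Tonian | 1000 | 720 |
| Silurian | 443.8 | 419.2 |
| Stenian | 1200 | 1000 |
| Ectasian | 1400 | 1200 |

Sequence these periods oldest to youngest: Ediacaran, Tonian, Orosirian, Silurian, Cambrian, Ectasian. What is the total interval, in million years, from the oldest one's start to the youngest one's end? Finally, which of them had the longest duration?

From the excerpt: Ediacaran 635–538.8; Tonian 1000–720; Orosirian 2050–1800; Silurian 443.8–419.2; Cambrian 538.8–485.4; Ectasian 1400–1200 (Ma).
Larger Ma is earlier, so the oldest is Orosirian and the youngest is Silurian; oldest to youngest: Orosirian, Ectasian, Tonian, Ediacaran, Cambrian, Silurian.
Oldest start 2050 minus youngest end 419.2 gives 1630.8 Myr overall.
Individual lengths (start − end): Silurian 24.6; Ediacaran 96.2; Cambrian 53.4; Orosirian 250; Tonian 280; Ectasian 200. The largest is Tonian at 280 Myr.

Orosirian → Ectasian → Tonian → Ediacaran → Cambrian → Silurian; total span 1630.8 Myr; longest is Tonian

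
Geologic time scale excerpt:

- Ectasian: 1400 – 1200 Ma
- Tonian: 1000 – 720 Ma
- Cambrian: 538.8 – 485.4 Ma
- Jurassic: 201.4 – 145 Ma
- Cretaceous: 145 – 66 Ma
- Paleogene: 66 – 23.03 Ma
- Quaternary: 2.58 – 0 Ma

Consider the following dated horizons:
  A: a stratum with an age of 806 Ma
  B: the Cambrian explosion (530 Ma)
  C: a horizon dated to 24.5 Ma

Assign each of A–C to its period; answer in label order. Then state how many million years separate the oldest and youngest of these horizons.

Match each age against the start–end ranges in the excerpt: A = 806 Ma → Tonian (1000–720); B = 530 Ma → Cambrian (538.8–485.4); C = 24.5 Ma → Paleogene (66–23.03).
The largest age is 806 Ma and the smallest is 24.5 Ma; their difference is 781.5 Myr.

A — Tonian; B — Cambrian; C — Paleogene; span 781.5 million years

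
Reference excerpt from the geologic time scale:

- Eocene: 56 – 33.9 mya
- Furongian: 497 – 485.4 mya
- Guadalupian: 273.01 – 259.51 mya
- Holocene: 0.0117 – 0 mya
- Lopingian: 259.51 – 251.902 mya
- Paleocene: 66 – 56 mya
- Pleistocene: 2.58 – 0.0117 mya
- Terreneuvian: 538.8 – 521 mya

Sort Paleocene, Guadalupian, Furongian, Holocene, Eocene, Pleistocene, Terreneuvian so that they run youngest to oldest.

Holocene, Pleistocene, Eocene, Paleocene, Guadalupian, Furongian, Terreneuvian

Read off each span (Ma): Paleocene 66–56; Guadalupian 273.01–259.51; Furongian 497–485.4; Holocene 0.0117–0; Eocene 56–33.9; Pleistocene 2.58–0.0117; Terreneuvian 538.8–521.
Larger Ma is older, so oldest→youngest is Terreneuvian, Furongian, Guadalupian, Paleocene, Eocene, Pleistocene, Holocene; reverse it for youngest→oldest.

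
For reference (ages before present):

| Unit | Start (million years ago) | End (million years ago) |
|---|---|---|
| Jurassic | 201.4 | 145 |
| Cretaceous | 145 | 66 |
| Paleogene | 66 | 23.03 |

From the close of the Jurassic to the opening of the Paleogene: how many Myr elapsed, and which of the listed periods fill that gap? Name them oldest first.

The Jurassic closes at 145 Ma and the Paleogene opens at 66 Ma, so the interval is 145 − 66 = 79 Myr.
A period fits inside if it starts at or after 145 Ma and ends at or before 66 Ma; oldest first that gives Cretaceous.

79 million years; Cretaceous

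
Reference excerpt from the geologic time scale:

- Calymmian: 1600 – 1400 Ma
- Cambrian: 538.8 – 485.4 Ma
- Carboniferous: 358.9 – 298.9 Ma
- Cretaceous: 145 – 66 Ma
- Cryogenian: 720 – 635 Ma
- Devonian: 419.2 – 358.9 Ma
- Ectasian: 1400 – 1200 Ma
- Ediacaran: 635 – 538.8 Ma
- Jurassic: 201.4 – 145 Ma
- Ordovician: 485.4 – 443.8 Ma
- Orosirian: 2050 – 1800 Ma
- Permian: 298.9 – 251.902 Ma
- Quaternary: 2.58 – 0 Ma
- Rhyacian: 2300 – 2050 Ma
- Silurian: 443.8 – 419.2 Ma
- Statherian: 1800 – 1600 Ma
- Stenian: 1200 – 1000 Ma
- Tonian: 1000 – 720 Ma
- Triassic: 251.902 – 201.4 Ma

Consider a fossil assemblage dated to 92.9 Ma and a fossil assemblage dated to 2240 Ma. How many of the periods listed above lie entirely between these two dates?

16

The older date is 2240 Ma and the younger is 92.9 Ma.
Periods with start < 2240 and end > 92.9 Ma: Orosirian (2050–1800), Statherian (1800–1600), Calymmian (1600–1400), Ectasian (1400–1200), Stenian (1200–1000), Tonian (1000–720), Cryogenian (720–635), Ediacaran (635–538.8), Cambrian (538.8–485.4), Ordovician (485.4–443.8), Silurian (443.8–419.2), Devonian (419.2–358.9), Carboniferous (358.9–298.9), Permian (298.9–251.902), Triassic (251.902–201.4), Jurassic (201.4–145).
That is 16 complete periods.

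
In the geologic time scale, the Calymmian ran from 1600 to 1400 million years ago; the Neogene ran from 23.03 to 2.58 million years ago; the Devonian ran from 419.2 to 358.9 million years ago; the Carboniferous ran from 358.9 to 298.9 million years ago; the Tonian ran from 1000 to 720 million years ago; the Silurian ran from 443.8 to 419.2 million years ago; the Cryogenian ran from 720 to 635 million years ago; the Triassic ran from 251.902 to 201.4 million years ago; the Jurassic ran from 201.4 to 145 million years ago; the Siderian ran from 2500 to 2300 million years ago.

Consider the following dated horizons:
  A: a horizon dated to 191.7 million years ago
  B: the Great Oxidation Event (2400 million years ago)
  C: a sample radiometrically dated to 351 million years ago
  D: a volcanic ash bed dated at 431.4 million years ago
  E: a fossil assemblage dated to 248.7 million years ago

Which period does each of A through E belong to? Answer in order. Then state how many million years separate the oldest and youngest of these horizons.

A — Jurassic; B — Siderian; C — Carboniferous; D — Silurian; E — Triassic; span 2208.3 million years

Match each age against the start–end ranges in the excerpt: A = 191.7 Ma → Jurassic (201.4–145); B = 2400 Ma → Siderian (2500–2300); C = 351 Ma → Carboniferous (358.9–298.9); D = 431.4 Ma → Silurian (443.8–419.2); E = 248.7 Ma → Triassic (251.902–201.4).
The largest age is 2400 Ma and the smallest is 191.7 Ma; their difference is 2208.3 Myr.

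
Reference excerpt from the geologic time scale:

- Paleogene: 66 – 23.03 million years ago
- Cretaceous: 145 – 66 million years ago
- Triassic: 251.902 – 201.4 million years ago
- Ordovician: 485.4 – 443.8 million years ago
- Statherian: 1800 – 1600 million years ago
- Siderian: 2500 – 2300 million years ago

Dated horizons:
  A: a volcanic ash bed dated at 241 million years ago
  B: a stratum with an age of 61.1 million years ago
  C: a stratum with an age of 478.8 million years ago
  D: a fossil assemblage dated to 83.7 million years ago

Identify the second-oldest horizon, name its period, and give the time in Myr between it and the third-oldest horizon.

Larger Ma means older, so oldest first: C 478.8 > A 241 > D 83.7 > B 61.1.
Counting 2 along gives A (241 Ma); the excerpt puts that inside the Triassic, 251.902–201.4 Ma.
Next in line is D (83.7 Ma), and 241 − 83.7 = 157.3 Myr.

A, in the Triassic; 157.3 million years to D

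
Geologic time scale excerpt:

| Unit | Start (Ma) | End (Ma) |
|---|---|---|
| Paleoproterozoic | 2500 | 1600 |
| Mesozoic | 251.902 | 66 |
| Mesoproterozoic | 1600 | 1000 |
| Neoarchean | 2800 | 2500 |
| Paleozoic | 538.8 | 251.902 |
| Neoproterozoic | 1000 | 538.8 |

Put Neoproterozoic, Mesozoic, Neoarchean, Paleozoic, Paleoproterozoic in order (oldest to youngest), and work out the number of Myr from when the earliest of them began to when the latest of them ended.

Start ages (Ma): Neoarchean 2800, Paleoproterozoic 2500, Neoproterozoic 1000, Paleozoic 538.8, Mesozoic 251.902.
Ordered oldest to youngest: Neoarchean, Paleoproterozoic, Neoproterozoic, Paleozoic, Mesozoic.
Span = 2800 − 66 = 2734 Myr.

Neoarchean → Paleoproterozoic → Neoproterozoic → Paleozoic → Mesozoic; total span 2734 Myr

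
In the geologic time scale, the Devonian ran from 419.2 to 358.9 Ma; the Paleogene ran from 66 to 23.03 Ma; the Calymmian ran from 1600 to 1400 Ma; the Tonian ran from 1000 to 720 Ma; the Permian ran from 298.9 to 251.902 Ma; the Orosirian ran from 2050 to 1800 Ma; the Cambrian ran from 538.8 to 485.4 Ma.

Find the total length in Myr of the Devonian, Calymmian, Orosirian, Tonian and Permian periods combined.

Duration is start − end for each: (419.2 − 358.9) + (1600 − 1400) + (2050 − 1800) + (1000 − 720) + (298.9 − 251.902).
That is 60.3 + 200 + 250 + 280 + 46.998, which totals 837.298 million years.

837.298 million years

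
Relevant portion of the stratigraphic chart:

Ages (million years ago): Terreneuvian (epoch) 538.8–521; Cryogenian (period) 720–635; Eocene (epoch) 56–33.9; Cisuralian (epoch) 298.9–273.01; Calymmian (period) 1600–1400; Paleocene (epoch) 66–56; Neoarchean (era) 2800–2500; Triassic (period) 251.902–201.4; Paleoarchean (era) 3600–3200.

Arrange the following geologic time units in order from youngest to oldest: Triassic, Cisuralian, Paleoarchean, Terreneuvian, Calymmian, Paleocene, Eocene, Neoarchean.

Eocene, then Paleocene, then Triassic, then Cisuralian, then Terreneuvian, then Calymmian, then Neoarchean, then Paleoarchean

Sorting by start age (ascending Ma, since larger Ma = older): Eocene start 56, Paleocene start 66, Triassic start 251.902, Cisuralian start 298.9, Terreneuvian start 538.8, Calymmian start 1600, Neoarchean start 2800, Paleoarchean start 3600.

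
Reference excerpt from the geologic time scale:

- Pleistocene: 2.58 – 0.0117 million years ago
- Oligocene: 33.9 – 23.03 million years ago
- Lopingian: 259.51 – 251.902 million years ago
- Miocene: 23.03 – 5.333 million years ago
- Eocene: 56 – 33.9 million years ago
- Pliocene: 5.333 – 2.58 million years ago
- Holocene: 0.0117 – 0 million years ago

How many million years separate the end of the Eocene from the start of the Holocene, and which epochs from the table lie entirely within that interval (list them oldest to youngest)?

33.8883 million years; Oligocene, Miocene, Pliocene, Pleistocene

The Eocene closes at 33.9 Ma and the Holocene opens at 0.0117 Ma, so the interval is 33.9 − 0.0117 = 33.8883 Myr.
An epoch fits inside if it starts at or after 33.9 Ma and ends at or before 0.0117 Ma; oldest first that gives Oligocene, Miocene, Pliocene, Pleistocene.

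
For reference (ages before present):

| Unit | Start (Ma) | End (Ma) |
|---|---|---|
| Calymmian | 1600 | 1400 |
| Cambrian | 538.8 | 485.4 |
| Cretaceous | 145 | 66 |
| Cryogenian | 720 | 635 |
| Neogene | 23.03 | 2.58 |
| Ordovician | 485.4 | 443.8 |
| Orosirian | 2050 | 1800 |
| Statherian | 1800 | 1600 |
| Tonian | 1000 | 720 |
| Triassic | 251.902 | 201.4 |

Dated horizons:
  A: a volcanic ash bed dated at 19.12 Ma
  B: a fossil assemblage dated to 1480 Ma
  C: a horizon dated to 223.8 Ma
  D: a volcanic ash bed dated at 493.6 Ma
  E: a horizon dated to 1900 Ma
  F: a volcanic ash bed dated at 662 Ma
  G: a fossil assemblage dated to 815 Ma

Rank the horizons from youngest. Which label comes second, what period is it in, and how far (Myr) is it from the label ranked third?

Smaller Ma means younger, so youngest first: A 19.12 < C 223.8 < D 493.6 < F 662 < G 815 < B 1480 < E 1900.
Counting 2 along gives C (223.8 Ma); the excerpt puts that inside the Triassic, 251.902–201.4 Ma.
Next in line is D (493.6 Ma), and 493.6 − 223.8 = 269.8 Myr.

C, in the Triassic; 269.8 million years to D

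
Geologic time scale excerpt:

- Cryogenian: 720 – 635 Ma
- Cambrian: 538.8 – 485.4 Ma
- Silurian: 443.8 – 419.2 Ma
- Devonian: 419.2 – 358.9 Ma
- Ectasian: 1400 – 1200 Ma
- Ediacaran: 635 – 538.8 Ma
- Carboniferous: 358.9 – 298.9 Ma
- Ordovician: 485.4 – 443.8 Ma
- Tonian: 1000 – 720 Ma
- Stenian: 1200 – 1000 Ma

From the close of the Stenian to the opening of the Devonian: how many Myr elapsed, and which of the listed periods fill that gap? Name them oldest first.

End of Stenian = 1000 Ma; start of Devonian = 419.2 Ma.
Gap = 1000 − 419.2 = 580.8 Myr.
Periods wholly inside 1000–419.2 Ma: Tonian (1000–720), Cryogenian (720–635), Ediacaran (635–538.8), Cambrian (538.8–485.4), Ordovician (485.4–443.8), Silurian (443.8–419.2).

580.8 million years; Tonian, Cryogenian, Ediacaran, Cambrian, Ordovician, Silurian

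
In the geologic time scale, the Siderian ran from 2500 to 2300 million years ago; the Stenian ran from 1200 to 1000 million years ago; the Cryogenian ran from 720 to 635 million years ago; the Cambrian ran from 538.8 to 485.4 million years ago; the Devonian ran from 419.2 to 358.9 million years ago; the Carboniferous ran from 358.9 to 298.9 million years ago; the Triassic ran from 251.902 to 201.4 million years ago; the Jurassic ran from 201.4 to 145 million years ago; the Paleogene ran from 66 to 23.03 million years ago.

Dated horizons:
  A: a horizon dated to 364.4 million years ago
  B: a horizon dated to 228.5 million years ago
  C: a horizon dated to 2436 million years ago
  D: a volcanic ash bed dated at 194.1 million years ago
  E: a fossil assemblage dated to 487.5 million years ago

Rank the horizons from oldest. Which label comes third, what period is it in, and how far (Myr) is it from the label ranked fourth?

Sorted oldest-first by Ma: C (2436), E (487.5), A (364.4), B (228.5), D (194.1).
The third oldest is A at 364.4 Ma, which lies in 419.2–358.9 Ma: the Devonian.
The fourth oldest is B at 228.5 Ma; separation = |364.4 − 228.5| = 135.9 Myr.

A, in the Devonian; 135.9 million years to B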